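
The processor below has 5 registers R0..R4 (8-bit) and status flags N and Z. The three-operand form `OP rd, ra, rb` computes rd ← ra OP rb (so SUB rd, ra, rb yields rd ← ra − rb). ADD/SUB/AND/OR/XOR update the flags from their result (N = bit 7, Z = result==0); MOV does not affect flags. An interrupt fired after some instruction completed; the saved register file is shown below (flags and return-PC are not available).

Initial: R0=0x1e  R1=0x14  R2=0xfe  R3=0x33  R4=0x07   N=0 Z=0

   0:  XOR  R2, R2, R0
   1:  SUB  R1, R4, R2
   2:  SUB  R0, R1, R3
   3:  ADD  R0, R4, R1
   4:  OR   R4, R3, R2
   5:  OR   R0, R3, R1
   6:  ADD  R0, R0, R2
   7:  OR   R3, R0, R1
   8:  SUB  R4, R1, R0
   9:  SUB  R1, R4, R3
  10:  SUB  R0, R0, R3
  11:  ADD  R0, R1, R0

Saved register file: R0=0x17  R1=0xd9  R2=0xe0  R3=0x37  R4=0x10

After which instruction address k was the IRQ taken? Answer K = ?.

after  0: R0=0x1e R1=0x14 R2=0xe0 R3=0x33 R4=0x07  N=1 Z=0
after  1: R0=0x1e R1=0x27 R2=0xe0 R3=0x33 R4=0x07  N=0 Z=0
after  2: R0=0xf4 R1=0x27 R2=0xe0 R3=0x33 R4=0x07  N=1 Z=0
after  3: R0=0x2e R1=0x27 R2=0xe0 R3=0x33 R4=0x07  N=0 Z=0
after  4: R0=0x2e R1=0x27 R2=0xe0 R3=0x33 R4=0xf3  N=1 Z=0
after  5: R0=0x37 R1=0x27 R2=0xe0 R3=0x33 R4=0xf3  N=0 Z=0
after  6: R0=0x17 R1=0x27 R2=0xe0 R3=0x33 R4=0xf3  N=0 Z=0
after  7: R0=0x17 R1=0x27 R2=0xe0 R3=0x37 R4=0xf3  N=0 Z=0
after  8: R0=0x17 R1=0x27 R2=0xe0 R3=0x37 R4=0x10  N=0 Z=0
after  9: R0=0x17 R1=0xd9 R2=0xe0 R3=0x37 R4=0x10  N=1 Z=0
-- IRQ taken; context saved, return-PC = 10 --

K = 9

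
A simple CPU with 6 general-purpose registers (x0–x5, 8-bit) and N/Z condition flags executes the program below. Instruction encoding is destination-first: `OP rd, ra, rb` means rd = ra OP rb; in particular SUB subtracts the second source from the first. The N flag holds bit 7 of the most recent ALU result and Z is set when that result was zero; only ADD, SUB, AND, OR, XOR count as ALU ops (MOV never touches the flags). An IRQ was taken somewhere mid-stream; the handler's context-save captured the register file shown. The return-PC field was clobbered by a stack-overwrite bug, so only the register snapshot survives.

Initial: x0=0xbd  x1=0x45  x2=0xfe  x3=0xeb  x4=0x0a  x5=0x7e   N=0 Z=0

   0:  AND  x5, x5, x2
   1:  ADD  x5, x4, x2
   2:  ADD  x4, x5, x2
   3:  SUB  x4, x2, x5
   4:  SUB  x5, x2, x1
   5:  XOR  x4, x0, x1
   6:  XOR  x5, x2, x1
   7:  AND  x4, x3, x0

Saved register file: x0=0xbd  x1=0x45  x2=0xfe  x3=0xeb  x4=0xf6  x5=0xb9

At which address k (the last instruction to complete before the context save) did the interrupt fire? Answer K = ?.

K = 4

after  0: x0=0xbd x1=0x45 x2=0xfe x3=0xeb x4=0x0a x5=0x7e  N=0 Z=0
after  1: x0=0xbd x1=0x45 x2=0xfe x3=0xeb x4=0x0a x5=0x08  N=0 Z=0
after  2: x0=0xbd x1=0x45 x2=0xfe x3=0xeb x4=0x06 x5=0x08  N=0 Z=0
after  3: x0=0xbd x1=0x45 x2=0xfe x3=0xeb x4=0xf6 x5=0x08  N=1 Z=0
after  4: x0=0xbd x1=0x45 x2=0xfe x3=0xeb x4=0xf6 x5=0xb9  N=1 Z=0
-- IRQ taken; context saved, return-PC = 5 --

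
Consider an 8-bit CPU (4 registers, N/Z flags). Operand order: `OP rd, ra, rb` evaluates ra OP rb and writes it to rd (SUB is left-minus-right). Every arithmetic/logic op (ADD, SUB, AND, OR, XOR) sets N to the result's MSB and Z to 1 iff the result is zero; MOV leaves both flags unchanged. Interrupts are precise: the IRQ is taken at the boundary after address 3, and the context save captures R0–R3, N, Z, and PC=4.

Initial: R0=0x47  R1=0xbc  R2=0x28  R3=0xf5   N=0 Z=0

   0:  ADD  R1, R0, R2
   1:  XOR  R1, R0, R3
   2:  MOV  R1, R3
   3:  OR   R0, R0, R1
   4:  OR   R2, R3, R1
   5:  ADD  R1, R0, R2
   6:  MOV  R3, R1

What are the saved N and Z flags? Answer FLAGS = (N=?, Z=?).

after  0: R0=0x47 R1=0x6f R2=0x28 R3=0xf5  N=0 Z=0
after  1: R0=0x47 R1=0xb2 R2=0x28 R3=0xf5  N=1 Z=0
after  2: R0=0x47 R1=0xf5 R2=0x28 R3=0xf5  N=1 Z=0
after  3: R0=0xf7 R1=0xf5 R2=0x28 R3=0xf5  N=1 Z=0
-- IRQ taken; context saved, return-PC = 4 --

FLAGS = (N=1, Z=0)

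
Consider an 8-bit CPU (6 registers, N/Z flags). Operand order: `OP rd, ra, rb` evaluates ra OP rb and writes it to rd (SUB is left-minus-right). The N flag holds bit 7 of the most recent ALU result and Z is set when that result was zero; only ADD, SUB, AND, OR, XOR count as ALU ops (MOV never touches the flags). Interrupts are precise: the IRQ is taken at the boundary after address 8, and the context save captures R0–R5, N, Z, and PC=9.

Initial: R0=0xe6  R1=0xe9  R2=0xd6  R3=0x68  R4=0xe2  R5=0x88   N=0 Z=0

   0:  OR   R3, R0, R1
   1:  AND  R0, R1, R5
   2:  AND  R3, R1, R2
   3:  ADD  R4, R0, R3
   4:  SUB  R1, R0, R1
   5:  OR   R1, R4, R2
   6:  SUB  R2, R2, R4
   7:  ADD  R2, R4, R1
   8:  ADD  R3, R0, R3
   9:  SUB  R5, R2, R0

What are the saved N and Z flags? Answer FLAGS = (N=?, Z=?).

after  0: R0=0xe6 R1=0xe9 R2=0xd6 R3=0xef R4=0xe2 R5=0x88  N=1 Z=0
after  1: R0=0x88 R1=0xe9 R2=0xd6 R3=0xef R4=0xe2 R5=0x88  N=1 Z=0
after  2: R0=0x88 R1=0xe9 R2=0xd6 R3=0xc0 R4=0xe2 R5=0x88  N=1 Z=0
after  3: R0=0x88 R1=0xe9 R2=0xd6 R3=0xc0 R4=0x48 R5=0x88  N=0 Z=0
after  4: R0=0x88 R1=0x9f R2=0xd6 R3=0xc0 R4=0x48 R5=0x88  N=1 Z=0
after  5: R0=0x88 R1=0xde R2=0xd6 R3=0xc0 R4=0x48 R5=0x88  N=1 Z=0
after  6: R0=0x88 R1=0xde R2=0x8e R3=0xc0 R4=0x48 R5=0x88  N=1 Z=0
after  7: R0=0x88 R1=0xde R2=0x26 R3=0xc0 R4=0x48 R5=0x88  N=0 Z=0
after  8: R0=0x88 R1=0xde R2=0x26 R3=0x48 R4=0x48 R5=0x88  N=0 Z=0
-- IRQ taken; context saved, return-PC = 9 --

FLAGS = (N=0, Z=0)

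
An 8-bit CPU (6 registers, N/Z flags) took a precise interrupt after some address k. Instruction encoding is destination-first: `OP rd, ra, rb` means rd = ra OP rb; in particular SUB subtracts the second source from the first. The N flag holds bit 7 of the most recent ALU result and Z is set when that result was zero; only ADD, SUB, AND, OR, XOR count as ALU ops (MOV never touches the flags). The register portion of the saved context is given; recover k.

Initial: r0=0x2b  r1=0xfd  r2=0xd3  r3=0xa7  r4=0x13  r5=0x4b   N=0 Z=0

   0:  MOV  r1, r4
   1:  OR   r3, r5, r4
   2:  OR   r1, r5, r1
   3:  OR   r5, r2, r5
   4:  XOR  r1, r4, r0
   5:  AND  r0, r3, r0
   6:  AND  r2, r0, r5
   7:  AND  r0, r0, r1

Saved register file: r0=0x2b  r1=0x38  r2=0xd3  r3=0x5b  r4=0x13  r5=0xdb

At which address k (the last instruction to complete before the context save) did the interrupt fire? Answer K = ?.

after  0: r0=0x2b r1=0x13 r2=0xd3 r3=0xa7 r4=0x13 r5=0x4b  N=0 Z=0
after  1: r0=0x2b r1=0x13 r2=0xd3 r3=0x5b r4=0x13 r5=0x4b  N=0 Z=0
after  2: r0=0x2b r1=0x5b r2=0xd3 r3=0x5b r4=0x13 r5=0x4b  N=0 Z=0
after  3: r0=0x2b r1=0x5b r2=0xd3 r3=0x5b r4=0x13 r5=0xdb  N=1 Z=0
after  4: r0=0x2b r1=0x38 r2=0xd3 r3=0x5b r4=0x13 r5=0xdb  N=0 Z=0
-- IRQ taken; context saved, return-PC = 5 --

K = 4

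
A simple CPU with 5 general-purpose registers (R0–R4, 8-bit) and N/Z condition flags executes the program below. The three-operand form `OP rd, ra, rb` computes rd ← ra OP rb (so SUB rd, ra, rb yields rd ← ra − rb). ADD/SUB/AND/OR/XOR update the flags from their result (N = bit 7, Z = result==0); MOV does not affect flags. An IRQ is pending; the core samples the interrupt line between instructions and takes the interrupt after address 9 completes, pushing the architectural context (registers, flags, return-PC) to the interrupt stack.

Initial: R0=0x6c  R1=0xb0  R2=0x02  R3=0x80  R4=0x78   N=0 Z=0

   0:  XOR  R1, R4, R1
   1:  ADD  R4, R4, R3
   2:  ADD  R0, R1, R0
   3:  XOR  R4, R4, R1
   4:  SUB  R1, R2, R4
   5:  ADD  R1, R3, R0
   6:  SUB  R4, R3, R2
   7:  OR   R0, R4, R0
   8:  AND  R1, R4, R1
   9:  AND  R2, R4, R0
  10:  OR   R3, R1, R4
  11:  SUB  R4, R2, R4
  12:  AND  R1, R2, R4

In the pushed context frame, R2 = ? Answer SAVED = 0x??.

after  0: R0=0x6c R1=0xc8 R2=0x02 R3=0x80 R4=0x78  N=1 Z=0
after  1: R0=0x6c R1=0xc8 R2=0x02 R3=0x80 R4=0xf8  N=1 Z=0
after  2: R0=0x34 R1=0xc8 R2=0x02 R3=0x80 R4=0xf8  N=0 Z=0
after  3: R0=0x34 R1=0xc8 R2=0x02 R3=0x80 R4=0x30  N=0 Z=0
after  4: R0=0x34 R1=0xd2 R2=0x02 R3=0x80 R4=0x30  N=1 Z=0
after  5: R0=0x34 R1=0xb4 R2=0x02 R3=0x80 R4=0x30  N=1 Z=0
after  6: R0=0x34 R1=0xb4 R2=0x02 R3=0x80 R4=0x7e  N=0 Z=0
after  7: R0=0x7e R1=0xb4 R2=0x02 R3=0x80 R4=0x7e  N=0 Z=0
after  8: R0=0x7e R1=0x34 R2=0x02 R3=0x80 R4=0x7e  N=0 Z=0
after  9: R0=0x7e R1=0x34 R2=0x7e R3=0x80 R4=0x7e  N=0 Z=0
-- IRQ taken; context saved, return-PC = 10 --

SAVED = 0x7e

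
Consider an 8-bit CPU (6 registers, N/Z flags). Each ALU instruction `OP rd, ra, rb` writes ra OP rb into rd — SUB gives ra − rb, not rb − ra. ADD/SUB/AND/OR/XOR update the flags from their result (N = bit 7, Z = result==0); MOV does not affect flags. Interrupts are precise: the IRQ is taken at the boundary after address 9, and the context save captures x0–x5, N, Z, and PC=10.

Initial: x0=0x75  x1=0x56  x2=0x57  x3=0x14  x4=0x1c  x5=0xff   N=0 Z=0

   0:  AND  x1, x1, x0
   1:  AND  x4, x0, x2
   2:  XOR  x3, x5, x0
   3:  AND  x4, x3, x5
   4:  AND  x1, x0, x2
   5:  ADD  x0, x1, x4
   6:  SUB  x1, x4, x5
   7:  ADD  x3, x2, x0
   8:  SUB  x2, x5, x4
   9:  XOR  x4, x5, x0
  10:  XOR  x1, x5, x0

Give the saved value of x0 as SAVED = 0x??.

after  0: x0=0x75 x1=0x54 x2=0x57 x3=0x14 x4=0x1c x5=0xff  N=0 Z=0
after  1: x0=0x75 x1=0x54 x2=0x57 x3=0x14 x4=0x55 x5=0xff  N=0 Z=0
after  2: x0=0x75 x1=0x54 x2=0x57 x3=0x8a x4=0x55 x5=0xff  N=1 Z=0
after  3: x0=0x75 x1=0x54 x2=0x57 x3=0x8a x4=0x8a x5=0xff  N=1 Z=0
after  4: x0=0x75 x1=0x55 x2=0x57 x3=0x8a x4=0x8a x5=0xff  N=0 Z=0
after  5: x0=0xdf x1=0x55 x2=0x57 x3=0x8a x4=0x8a x5=0xff  N=1 Z=0
after  6: x0=0xdf x1=0x8b x2=0x57 x3=0x8a x4=0x8a x5=0xff  N=1 Z=0
after  7: x0=0xdf x1=0x8b x2=0x57 x3=0x36 x4=0x8a x5=0xff  N=0 Z=0
after  8: x0=0xdf x1=0x8b x2=0x75 x3=0x36 x4=0x8a x5=0xff  N=0 Z=0
after  9: x0=0xdf x1=0x8b x2=0x75 x3=0x36 x4=0x20 x5=0xff  N=0 Z=0
-- IRQ taken; context saved, return-PC = 10 --

SAVED = 0xdf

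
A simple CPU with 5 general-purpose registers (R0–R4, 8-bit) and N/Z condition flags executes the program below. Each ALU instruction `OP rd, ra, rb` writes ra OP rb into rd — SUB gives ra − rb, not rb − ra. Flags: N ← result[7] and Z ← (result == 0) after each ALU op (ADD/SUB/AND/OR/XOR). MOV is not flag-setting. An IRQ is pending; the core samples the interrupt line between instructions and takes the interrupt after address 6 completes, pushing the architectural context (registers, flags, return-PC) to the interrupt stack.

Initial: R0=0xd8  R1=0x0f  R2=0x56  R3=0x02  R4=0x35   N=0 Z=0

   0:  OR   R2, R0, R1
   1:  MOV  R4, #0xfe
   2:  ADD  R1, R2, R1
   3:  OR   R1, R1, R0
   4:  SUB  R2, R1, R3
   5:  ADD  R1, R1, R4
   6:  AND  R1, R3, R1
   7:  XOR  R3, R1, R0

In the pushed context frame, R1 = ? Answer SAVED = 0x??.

SAVED = 0x00

after  0: R0=0xd8 R1=0x0f R2=0xdf R3=0x02 R4=0x35  N=1 Z=0
after  1: R0=0xd8 R1=0x0f R2=0xdf R3=0x02 R4=0xfe  N=1 Z=0
after  2: R0=0xd8 R1=0xee R2=0xdf R3=0x02 R4=0xfe  N=1 Z=0
after  3: R0=0xd8 R1=0xfe R2=0xdf R3=0x02 R4=0xfe  N=1 Z=0
after  4: R0=0xd8 R1=0xfe R2=0xfc R3=0x02 R4=0xfe  N=1 Z=0
after  5: R0=0xd8 R1=0xfc R2=0xfc R3=0x02 R4=0xfe  N=1 Z=0
after  6: R0=0xd8 R1=0x00 R2=0xfc R3=0x02 R4=0xfe  N=0 Z=1
-- IRQ taken; context saved, return-PC = 7 --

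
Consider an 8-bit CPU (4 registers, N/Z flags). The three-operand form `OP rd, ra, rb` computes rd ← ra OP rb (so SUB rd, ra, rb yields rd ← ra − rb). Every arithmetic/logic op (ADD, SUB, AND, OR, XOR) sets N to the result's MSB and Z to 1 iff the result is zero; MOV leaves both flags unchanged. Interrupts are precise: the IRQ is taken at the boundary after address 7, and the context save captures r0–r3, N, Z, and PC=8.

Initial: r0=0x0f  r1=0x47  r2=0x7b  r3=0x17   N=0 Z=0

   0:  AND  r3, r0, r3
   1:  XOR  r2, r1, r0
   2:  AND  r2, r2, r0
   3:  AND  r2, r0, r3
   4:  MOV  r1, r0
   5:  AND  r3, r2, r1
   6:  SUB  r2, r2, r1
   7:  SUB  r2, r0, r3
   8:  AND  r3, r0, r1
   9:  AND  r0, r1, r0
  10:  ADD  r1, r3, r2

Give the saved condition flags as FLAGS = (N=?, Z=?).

FLAGS = (N=0, Z=0)

after  0: r0=0x0f r1=0x47 r2=0x7b r3=0x07  N=0 Z=0
after  1: r0=0x0f r1=0x47 r2=0x48 r3=0x07  N=0 Z=0
after  2: r0=0x0f r1=0x47 r2=0x08 r3=0x07  N=0 Z=0
after  3: r0=0x0f r1=0x47 r2=0x07 r3=0x07  N=0 Z=0
after  4: r0=0x0f r1=0x0f r2=0x07 r3=0x07  N=0 Z=0
after  5: r0=0x0f r1=0x0f r2=0x07 r3=0x07  N=0 Z=0
after  6: r0=0x0f r1=0x0f r2=0xf8 r3=0x07  N=1 Z=0
after  7: r0=0x0f r1=0x0f r2=0x08 r3=0x07  N=0 Z=0
-- IRQ taken; context saved, return-PC = 8 --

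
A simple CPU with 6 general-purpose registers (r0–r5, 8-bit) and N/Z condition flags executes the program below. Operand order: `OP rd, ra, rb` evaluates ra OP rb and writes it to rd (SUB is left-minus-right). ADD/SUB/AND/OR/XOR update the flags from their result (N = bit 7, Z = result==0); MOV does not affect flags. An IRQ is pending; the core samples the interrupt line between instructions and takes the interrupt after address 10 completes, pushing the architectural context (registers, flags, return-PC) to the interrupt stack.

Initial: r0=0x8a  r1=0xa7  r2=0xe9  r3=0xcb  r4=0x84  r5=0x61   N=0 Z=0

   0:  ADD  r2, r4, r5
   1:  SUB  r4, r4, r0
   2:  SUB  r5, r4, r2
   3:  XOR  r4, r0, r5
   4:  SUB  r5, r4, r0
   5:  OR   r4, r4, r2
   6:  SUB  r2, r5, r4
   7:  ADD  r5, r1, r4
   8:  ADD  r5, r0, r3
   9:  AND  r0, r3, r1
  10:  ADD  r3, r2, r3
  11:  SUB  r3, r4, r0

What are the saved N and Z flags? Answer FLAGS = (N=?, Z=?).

after  0: r0=0x8a r1=0xa7 r2=0xe5 r3=0xcb r4=0x84 r5=0x61  N=1 Z=0
after  1: r0=0x8a r1=0xa7 r2=0xe5 r3=0xcb r4=0xfa r5=0x61  N=1 Z=0
after  2: r0=0x8a r1=0xa7 r2=0xe5 r3=0xcb r4=0xfa r5=0x15  N=0 Z=0
after  3: r0=0x8a r1=0xa7 r2=0xe5 r3=0xcb r4=0x9f r5=0x15  N=1 Z=0
after  4: r0=0x8a r1=0xa7 r2=0xe5 r3=0xcb r4=0x9f r5=0x15  N=0 Z=0
after  5: r0=0x8a r1=0xa7 r2=0xe5 r3=0xcb r4=0xff r5=0x15  N=1 Z=0
after  6: r0=0x8a r1=0xa7 r2=0x16 r3=0xcb r4=0xff r5=0x15  N=0 Z=0
after  7: r0=0x8a r1=0xa7 r2=0x16 r3=0xcb r4=0xff r5=0xa6  N=1 Z=0
after  8: r0=0x8a r1=0xa7 r2=0x16 r3=0xcb r4=0xff r5=0x55  N=0 Z=0
after  9: r0=0x83 r1=0xa7 r2=0x16 r3=0xcb r4=0xff r5=0x55  N=1 Z=0
after 10: r0=0x83 r1=0xa7 r2=0x16 r3=0xe1 r4=0xff r5=0x55  N=1 Z=0
-- IRQ taken; context saved, return-PC = 11 --

FLAGS = (N=1, Z=0)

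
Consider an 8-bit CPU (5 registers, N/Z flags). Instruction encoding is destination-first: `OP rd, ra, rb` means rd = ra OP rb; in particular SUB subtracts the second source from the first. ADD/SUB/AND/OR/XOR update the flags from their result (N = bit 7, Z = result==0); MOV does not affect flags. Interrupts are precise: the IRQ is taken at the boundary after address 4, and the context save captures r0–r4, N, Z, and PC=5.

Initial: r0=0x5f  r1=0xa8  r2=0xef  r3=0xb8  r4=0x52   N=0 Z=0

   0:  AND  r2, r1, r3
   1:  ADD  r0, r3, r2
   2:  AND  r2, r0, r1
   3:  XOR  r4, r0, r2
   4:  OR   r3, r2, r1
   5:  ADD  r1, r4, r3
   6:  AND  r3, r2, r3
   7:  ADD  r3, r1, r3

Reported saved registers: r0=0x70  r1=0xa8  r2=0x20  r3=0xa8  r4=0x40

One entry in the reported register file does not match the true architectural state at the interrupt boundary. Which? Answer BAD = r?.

after  0: r0=0x5f r1=0xa8 r2=0xa8 r3=0xb8 r4=0x52  N=1 Z=0
after  1: r0=0x60 r1=0xa8 r2=0xa8 r3=0xb8 r4=0x52  N=0 Z=0
after  2: r0=0x60 r1=0xa8 r2=0x20 r3=0xb8 r4=0x52  N=0 Z=0
after  3: r0=0x60 r1=0xa8 r2=0x20 r3=0xb8 r4=0x40  N=0 Z=0
after  4: r0=0x60 r1=0xa8 r2=0x20 r3=0xa8 r4=0x40  N=1 Z=0
-- IRQ taken; context saved, return-PC = 5 --
mismatch: r0: reported 0x70 vs actual 0x60

BAD = r0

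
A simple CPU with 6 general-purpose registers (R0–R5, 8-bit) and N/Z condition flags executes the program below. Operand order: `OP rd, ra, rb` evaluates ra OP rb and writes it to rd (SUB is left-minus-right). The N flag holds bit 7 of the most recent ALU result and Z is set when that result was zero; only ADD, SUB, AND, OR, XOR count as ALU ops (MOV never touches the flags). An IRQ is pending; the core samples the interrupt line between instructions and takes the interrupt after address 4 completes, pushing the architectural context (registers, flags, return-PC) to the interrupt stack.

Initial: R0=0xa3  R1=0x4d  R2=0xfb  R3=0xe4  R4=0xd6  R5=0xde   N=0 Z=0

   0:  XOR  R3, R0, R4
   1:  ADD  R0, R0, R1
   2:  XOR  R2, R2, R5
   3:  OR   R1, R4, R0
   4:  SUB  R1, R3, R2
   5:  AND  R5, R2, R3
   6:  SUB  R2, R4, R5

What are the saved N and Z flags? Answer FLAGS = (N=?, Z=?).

FLAGS = (N=0, Z=0)

after  0: R0=0xa3 R1=0x4d R2=0xfb R3=0x75 R4=0xd6 R5=0xde  N=0 Z=0
after  1: R0=0xf0 R1=0x4d R2=0xfb R3=0x75 R4=0xd6 R5=0xde  N=1 Z=0
after  2: R0=0xf0 R1=0x4d R2=0x25 R3=0x75 R4=0xd6 R5=0xde  N=0 Z=0
after  3: R0=0xf0 R1=0xf6 R2=0x25 R3=0x75 R4=0xd6 R5=0xde  N=1 Z=0
after  4: R0=0xf0 R1=0x50 R2=0x25 R3=0x75 R4=0xd6 R5=0xde  N=0 Z=0
-- IRQ taken; context saved, return-PC = 5 --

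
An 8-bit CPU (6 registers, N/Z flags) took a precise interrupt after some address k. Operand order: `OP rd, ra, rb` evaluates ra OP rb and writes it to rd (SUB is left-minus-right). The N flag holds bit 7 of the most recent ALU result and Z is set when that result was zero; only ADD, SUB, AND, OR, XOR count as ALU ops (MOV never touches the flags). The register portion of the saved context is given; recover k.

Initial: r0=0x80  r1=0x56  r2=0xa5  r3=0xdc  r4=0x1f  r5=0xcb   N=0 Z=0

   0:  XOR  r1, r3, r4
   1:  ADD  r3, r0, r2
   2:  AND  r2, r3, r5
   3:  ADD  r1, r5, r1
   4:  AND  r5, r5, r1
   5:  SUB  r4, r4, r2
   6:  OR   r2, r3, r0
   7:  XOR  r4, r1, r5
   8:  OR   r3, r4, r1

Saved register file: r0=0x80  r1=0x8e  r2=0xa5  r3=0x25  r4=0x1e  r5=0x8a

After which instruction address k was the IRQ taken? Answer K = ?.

after  0: r0=0x80 r1=0xc3 r2=0xa5 r3=0xdc r4=0x1f r5=0xcb  N=1 Z=0
after  1: r0=0x80 r1=0xc3 r2=0xa5 r3=0x25 r4=0x1f r5=0xcb  N=0 Z=0
after  2: r0=0x80 r1=0xc3 r2=0x01 r3=0x25 r4=0x1f r5=0xcb  N=0 Z=0
after  3: r0=0x80 r1=0x8e r2=0x01 r3=0x25 r4=0x1f r5=0xcb  N=1 Z=0
after  4: r0=0x80 r1=0x8e r2=0x01 r3=0x25 r4=0x1f r5=0x8a  N=1 Z=0
after  5: r0=0x80 r1=0x8e r2=0x01 r3=0x25 r4=0x1e r5=0x8a  N=0 Z=0
after  6: r0=0x80 r1=0x8e r2=0xa5 r3=0x25 r4=0x1e r5=0x8a  N=1 Z=0
-- IRQ taken; context saved, return-PC = 7 --

K = 6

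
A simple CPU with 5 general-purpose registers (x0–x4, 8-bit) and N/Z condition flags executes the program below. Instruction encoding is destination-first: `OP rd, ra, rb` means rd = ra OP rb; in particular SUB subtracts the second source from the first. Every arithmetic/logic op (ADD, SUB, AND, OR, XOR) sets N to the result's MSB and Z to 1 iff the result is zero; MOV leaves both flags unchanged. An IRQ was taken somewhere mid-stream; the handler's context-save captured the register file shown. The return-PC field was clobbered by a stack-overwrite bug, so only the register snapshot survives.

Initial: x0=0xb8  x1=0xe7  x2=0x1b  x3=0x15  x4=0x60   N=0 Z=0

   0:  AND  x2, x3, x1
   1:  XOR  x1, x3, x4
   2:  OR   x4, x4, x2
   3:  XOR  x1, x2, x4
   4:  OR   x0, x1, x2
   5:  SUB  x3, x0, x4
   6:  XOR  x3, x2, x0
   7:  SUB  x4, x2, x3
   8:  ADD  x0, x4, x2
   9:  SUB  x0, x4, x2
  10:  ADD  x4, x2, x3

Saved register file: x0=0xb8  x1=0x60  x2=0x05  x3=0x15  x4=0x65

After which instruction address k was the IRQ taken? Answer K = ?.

after  0: x0=0xb8 x1=0xe7 x2=0x05 x3=0x15 x4=0x60  N=0 Z=0
after  1: x0=0xb8 x1=0x75 x2=0x05 x3=0x15 x4=0x60  N=0 Z=0
after  2: x0=0xb8 x1=0x75 x2=0x05 x3=0x15 x4=0x65  N=0 Z=0
after  3: x0=0xb8 x1=0x60 x2=0x05 x3=0x15 x4=0x65  N=0 Z=0
-- IRQ taken; context saved, return-PC = 4 --

K = 3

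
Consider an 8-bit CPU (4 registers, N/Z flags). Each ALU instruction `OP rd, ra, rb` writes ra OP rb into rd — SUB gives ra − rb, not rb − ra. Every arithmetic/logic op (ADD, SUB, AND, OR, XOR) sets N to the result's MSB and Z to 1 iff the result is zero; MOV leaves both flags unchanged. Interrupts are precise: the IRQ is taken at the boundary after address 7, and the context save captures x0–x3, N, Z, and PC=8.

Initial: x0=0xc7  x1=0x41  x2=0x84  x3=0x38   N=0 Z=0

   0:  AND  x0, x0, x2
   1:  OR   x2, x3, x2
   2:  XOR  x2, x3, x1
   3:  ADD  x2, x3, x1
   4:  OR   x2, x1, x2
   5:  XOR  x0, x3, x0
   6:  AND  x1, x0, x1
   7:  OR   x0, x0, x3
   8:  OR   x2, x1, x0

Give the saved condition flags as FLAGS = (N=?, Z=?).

after  0: x0=0x84 x1=0x41 x2=0x84 x3=0x38  N=1 Z=0
after  1: x0=0x84 x1=0x41 x2=0xbc x3=0x38  N=1 Z=0
after  2: x0=0x84 x1=0x41 x2=0x79 x3=0x38  N=0 Z=0
after  3: x0=0x84 x1=0x41 x2=0x79 x3=0x38  N=0 Z=0
after  4: x0=0x84 x1=0x41 x2=0x79 x3=0x38  N=0 Z=0
after  5: x0=0xbc x1=0x41 x2=0x79 x3=0x38  N=1 Z=0
after  6: x0=0xbc x1=0x00 x2=0x79 x3=0x38  N=0 Z=1
after  7: x0=0xbc x1=0x00 x2=0x79 x3=0x38  N=1 Z=0
-- IRQ taken; context saved, return-PC = 8 --

FLAGS = (N=1, Z=0)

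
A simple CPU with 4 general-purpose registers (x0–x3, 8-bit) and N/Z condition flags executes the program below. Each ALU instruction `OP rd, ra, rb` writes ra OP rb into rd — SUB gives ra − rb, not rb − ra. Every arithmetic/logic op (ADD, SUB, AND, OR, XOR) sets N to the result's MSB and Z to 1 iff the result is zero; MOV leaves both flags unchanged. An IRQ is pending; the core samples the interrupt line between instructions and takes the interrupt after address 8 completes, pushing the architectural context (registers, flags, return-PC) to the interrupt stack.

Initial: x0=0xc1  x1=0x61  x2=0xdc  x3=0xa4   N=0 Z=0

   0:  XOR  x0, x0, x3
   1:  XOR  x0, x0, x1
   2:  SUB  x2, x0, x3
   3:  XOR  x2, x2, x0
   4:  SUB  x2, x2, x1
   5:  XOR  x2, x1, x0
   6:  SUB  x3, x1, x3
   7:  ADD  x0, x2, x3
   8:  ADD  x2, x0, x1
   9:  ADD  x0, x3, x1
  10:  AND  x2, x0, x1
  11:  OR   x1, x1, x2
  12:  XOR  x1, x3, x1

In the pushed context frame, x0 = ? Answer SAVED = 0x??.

SAVED = 0x22

after  0: x0=0x65 x1=0x61 x2=0xdc x3=0xa4  N=0 Z=0
after  1: x0=0x04 x1=0x61 x2=0xdc x3=0xa4  N=0 Z=0
after  2: x0=0x04 x1=0x61 x2=0x60 x3=0xa4  N=0 Z=0
after  3: x0=0x04 x1=0x61 x2=0x64 x3=0xa4  N=0 Z=0
after  4: x0=0x04 x1=0x61 x2=0x03 x3=0xa4  N=0 Z=0
after  5: x0=0x04 x1=0x61 x2=0x65 x3=0xa4  N=0 Z=0
after  6: x0=0x04 x1=0x61 x2=0x65 x3=0xbd  N=1 Z=0
after  7: x0=0x22 x1=0x61 x2=0x65 x3=0xbd  N=0 Z=0
after  8: x0=0x22 x1=0x61 x2=0x83 x3=0xbd  N=1 Z=0
-- IRQ taken; context saved, return-PC = 9 --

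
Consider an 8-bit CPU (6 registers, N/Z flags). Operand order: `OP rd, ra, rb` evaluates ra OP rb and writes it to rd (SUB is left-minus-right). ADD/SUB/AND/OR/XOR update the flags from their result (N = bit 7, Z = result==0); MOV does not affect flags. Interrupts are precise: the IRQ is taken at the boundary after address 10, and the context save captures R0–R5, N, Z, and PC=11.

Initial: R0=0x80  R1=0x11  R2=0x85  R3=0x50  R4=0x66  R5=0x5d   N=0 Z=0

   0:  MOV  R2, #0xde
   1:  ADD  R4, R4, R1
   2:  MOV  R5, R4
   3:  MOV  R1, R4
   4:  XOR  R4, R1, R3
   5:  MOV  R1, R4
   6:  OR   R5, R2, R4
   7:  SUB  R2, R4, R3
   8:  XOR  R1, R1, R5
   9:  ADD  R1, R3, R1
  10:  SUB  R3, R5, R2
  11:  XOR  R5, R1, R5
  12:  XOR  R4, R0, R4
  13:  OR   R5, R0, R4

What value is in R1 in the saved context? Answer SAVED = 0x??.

SAVED = 0x28

after  0: R0=0x80 R1=0x11 R2=0xde R3=0x50 R4=0x66 R5=0x5d  N=0 Z=0
after  1: R0=0x80 R1=0x11 R2=0xde R3=0x50 R4=0x77 R5=0x5d  N=0 Z=0
after  2: R0=0x80 R1=0x11 R2=0xde R3=0x50 R4=0x77 R5=0x77  N=0 Z=0
after  3: R0=0x80 R1=0x77 R2=0xde R3=0x50 R4=0x77 R5=0x77  N=0 Z=0
after  4: R0=0x80 R1=0x77 R2=0xde R3=0x50 R4=0x27 R5=0x77  N=0 Z=0
after  5: R0=0x80 R1=0x27 R2=0xde R3=0x50 R4=0x27 R5=0x77  N=0 Z=0
after  6: R0=0x80 R1=0x27 R2=0xde R3=0x50 R4=0x27 R5=0xff  N=1 Z=0
after  7: R0=0x80 R1=0x27 R2=0xd7 R3=0x50 R4=0x27 R5=0xff  N=1 Z=0
after  8: R0=0x80 R1=0xd8 R2=0xd7 R3=0x50 R4=0x27 R5=0xff  N=1 Z=0
after  9: R0=0x80 R1=0x28 R2=0xd7 R3=0x50 R4=0x27 R5=0xff  N=0 Z=0
after 10: R0=0x80 R1=0x28 R2=0xd7 R3=0x28 R4=0x27 R5=0xff  N=0 Z=0
-- IRQ taken; context saved, return-PC = 11 --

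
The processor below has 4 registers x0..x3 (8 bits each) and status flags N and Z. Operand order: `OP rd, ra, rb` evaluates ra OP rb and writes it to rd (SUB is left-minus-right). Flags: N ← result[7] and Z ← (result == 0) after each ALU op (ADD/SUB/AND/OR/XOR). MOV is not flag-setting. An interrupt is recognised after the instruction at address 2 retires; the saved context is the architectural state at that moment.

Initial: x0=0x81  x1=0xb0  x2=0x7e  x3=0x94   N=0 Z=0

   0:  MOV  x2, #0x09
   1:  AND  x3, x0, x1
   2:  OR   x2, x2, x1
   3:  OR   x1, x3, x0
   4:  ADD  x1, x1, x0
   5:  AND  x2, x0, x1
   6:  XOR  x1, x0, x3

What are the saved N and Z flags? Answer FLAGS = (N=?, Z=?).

FLAGS = (N=1, Z=0)

after  0: x0=0x81 x1=0xb0 x2=0x09 x3=0x94  N=0 Z=0
after  1: x0=0x81 x1=0xb0 x2=0x09 x3=0x80  N=1 Z=0
after  2: x0=0x81 x1=0xb0 x2=0xb9 x3=0x80  N=1 Z=0
-- IRQ taken; context saved, return-PC = 3 --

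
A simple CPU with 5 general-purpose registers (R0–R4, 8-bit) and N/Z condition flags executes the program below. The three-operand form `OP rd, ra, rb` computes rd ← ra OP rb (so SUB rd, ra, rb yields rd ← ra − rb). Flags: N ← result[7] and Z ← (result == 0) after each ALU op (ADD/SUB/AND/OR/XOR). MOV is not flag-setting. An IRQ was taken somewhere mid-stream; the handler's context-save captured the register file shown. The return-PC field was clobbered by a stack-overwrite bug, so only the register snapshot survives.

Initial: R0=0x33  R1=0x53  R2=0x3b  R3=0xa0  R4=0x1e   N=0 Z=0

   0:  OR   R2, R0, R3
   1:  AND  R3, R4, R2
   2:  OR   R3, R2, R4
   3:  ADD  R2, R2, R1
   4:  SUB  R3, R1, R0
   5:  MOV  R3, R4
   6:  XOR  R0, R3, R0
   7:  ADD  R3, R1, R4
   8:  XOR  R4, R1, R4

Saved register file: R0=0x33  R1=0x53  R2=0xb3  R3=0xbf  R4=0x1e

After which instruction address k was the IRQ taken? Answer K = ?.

after  0: R0=0x33 R1=0x53 R2=0xb3 R3=0xa0 R4=0x1e  N=1 Z=0
after  1: R0=0x33 R1=0x53 R2=0xb3 R3=0x12 R4=0x1e  N=0 Z=0
after  2: R0=0x33 R1=0x53 R2=0xb3 R3=0xbf R4=0x1e  N=1 Z=0
-- IRQ taken; context saved, return-PC = 3 --

K = 2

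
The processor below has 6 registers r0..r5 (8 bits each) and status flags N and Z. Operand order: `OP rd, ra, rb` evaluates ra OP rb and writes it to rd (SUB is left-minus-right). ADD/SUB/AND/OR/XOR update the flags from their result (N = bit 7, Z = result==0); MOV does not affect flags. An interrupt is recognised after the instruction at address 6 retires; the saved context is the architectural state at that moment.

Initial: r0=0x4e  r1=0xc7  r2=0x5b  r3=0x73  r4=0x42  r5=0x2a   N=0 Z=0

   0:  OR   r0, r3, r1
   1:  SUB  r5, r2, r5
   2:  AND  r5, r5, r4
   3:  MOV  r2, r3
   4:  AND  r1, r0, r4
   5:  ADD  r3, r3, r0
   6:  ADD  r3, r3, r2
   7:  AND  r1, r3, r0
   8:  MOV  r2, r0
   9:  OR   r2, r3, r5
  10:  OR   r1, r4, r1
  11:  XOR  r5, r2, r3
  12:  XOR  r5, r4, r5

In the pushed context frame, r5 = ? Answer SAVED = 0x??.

after  0: r0=0xf7 r1=0xc7 r2=0x5b r3=0x73 r4=0x42 r5=0x2a  N=1 Z=0
after  1: r0=0xf7 r1=0xc7 r2=0x5b r3=0x73 r4=0x42 r5=0x31  N=0 Z=0
after  2: r0=0xf7 r1=0xc7 r2=0x5b r3=0x73 r4=0x42 r5=0x00  N=0 Z=1
after  3: r0=0xf7 r1=0xc7 r2=0x73 r3=0x73 r4=0x42 r5=0x00  N=0 Z=1
after  4: r0=0xf7 r1=0x42 r2=0x73 r3=0x73 r4=0x42 r5=0x00  N=0 Z=0
after  5: r0=0xf7 r1=0x42 r2=0x73 r3=0x6a r4=0x42 r5=0x00  N=0 Z=0
after  6: r0=0xf7 r1=0x42 r2=0x73 r3=0xdd r4=0x42 r5=0x00  N=1 Z=0
-- IRQ taken; context saved, return-PC = 7 --

SAVED = 0x00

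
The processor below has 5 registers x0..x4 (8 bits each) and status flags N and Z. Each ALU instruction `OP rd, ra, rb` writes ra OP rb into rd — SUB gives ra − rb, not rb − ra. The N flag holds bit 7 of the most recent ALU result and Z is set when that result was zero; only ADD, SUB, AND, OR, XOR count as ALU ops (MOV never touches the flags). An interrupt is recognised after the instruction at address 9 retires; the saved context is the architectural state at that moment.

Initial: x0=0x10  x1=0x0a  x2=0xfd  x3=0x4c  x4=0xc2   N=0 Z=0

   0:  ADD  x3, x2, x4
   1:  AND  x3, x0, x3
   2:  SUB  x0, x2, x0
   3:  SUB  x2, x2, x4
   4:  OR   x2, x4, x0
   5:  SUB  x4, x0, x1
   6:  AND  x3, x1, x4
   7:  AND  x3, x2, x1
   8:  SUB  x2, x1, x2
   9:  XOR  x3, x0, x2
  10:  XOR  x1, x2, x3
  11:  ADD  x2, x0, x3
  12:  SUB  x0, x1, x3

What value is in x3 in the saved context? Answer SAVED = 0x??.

SAVED = 0xf6

after  0: x0=0x10 x1=0x0a x2=0xfd x3=0xbf x4=0xc2  N=1 Z=0
after  1: x0=0x10 x1=0x0a x2=0xfd x3=0x10 x4=0xc2  N=0 Z=0
after  2: x0=0xed x1=0x0a x2=0xfd x3=0x10 x4=0xc2  N=1 Z=0
after  3: x0=0xed x1=0x0a x2=0x3b x3=0x10 x4=0xc2  N=0 Z=0
after  4: x0=0xed x1=0x0a x2=0xef x3=0x10 x4=0xc2  N=1 Z=0
after  5: x0=0xed x1=0x0a x2=0xef x3=0x10 x4=0xe3  N=1 Z=0
after  6: x0=0xed x1=0x0a x2=0xef x3=0x02 x4=0xe3  N=0 Z=0
after  7: x0=0xed x1=0x0a x2=0xef x3=0x0a x4=0xe3  N=0 Z=0
after  8: x0=0xed x1=0x0a x2=0x1b x3=0x0a x4=0xe3  N=0 Z=0
after  9: x0=0xed x1=0x0a x2=0x1b x3=0xf6 x4=0xe3  N=1 Z=0
-- IRQ taken; context saved, return-PC = 10 --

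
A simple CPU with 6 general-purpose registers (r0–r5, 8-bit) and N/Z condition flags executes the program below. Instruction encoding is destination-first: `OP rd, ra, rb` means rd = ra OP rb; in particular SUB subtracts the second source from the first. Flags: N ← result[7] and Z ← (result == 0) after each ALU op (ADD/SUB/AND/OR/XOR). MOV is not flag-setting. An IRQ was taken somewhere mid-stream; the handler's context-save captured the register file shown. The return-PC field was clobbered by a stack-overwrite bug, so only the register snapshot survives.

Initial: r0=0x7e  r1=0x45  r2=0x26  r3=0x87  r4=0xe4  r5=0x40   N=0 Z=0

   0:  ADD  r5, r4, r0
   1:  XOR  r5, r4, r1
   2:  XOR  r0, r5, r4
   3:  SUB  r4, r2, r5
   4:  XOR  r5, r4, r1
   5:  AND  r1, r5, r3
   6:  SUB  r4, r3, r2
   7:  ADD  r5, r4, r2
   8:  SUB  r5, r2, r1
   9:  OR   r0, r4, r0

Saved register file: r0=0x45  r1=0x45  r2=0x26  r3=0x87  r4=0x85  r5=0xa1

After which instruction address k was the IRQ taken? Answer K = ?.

K = 3

after  0: r0=0x7e r1=0x45 r2=0x26 r3=0x87 r4=0xe4 r5=0x62  N=0 Z=0
after  1: r0=0x7e r1=0x45 r2=0x26 r3=0x87 r4=0xe4 r5=0xa1  N=1 Z=0
after  2: r0=0x45 r1=0x45 r2=0x26 r3=0x87 r4=0xe4 r5=0xa1  N=0 Z=0
after  3: r0=0x45 r1=0x45 r2=0x26 r3=0x87 r4=0x85 r5=0xa1  N=1 Z=0
-- IRQ taken; context saved, return-PC = 4 --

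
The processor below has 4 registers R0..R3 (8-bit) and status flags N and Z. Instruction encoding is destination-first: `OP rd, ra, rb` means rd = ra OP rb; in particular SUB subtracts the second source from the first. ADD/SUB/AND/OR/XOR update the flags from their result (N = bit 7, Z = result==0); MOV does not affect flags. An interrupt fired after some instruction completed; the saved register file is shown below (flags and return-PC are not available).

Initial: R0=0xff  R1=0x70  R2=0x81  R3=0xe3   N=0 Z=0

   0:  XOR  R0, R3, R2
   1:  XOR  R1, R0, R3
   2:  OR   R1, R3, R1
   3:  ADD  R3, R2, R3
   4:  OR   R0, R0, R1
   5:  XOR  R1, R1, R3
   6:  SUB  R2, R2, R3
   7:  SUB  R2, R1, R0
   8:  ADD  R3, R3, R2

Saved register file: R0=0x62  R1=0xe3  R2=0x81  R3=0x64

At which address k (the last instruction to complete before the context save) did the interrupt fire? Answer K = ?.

after  0: R0=0x62 R1=0x70 R2=0x81 R3=0xe3  N=0 Z=0
after  1: R0=0x62 R1=0x81 R2=0x81 R3=0xe3  N=1 Z=0
after  2: R0=0x62 R1=0xe3 R2=0x81 R3=0xe3  N=1 Z=0
after  3: R0=0x62 R1=0xe3 R2=0x81 R3=0x64  N=0 Z=0
-- IRQ taken; context saved, return-PC = 4 --

K = 3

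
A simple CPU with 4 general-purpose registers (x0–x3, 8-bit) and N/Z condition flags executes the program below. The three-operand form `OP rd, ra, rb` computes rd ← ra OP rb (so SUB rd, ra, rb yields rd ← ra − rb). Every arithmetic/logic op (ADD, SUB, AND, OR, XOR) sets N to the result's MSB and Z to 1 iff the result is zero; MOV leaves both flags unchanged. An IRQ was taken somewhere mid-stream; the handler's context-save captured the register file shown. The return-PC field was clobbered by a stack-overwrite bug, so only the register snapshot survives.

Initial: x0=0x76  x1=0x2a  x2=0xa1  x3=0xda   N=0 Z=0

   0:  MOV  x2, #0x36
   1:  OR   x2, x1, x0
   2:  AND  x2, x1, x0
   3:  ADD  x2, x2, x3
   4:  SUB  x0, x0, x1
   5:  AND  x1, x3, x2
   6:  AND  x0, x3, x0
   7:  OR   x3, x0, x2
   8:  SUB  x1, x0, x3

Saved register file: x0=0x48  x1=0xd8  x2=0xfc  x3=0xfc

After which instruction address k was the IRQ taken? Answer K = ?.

K = 7

after  0: x0=0x76 x1=0x2a x2=0x36 x3=0xda  N=0 Z=0
after  1: x0=0x76 x1=0x2a x2=0x7e x3=0xda  N=0 Z=0
after  2: x0=0x76 x1=0x2a x2=0x22 x3=0xda  N=0 Z=0
after  3: x0=0x76 x1=0x2a x2=0xfc x3=0xda  N=1 Z=0
after  4: x0=0x4c x1=0x2a x2=0xfc x3=0xda  N=0 Z=0
after  5: x0=0x4c x1=0xd8 x2=0xfc x3=0xda  N=1 Z=0
after  6: x0=0x48 x1=0xd8 x2=0xfc x3=0xda  N=0 Z=0
after  7: x0=0x48 x1=0xd8 x2=0xfc x3=0xfc  N=1 Z=0
-- IRQ taken; context saved, return-PC = 8 --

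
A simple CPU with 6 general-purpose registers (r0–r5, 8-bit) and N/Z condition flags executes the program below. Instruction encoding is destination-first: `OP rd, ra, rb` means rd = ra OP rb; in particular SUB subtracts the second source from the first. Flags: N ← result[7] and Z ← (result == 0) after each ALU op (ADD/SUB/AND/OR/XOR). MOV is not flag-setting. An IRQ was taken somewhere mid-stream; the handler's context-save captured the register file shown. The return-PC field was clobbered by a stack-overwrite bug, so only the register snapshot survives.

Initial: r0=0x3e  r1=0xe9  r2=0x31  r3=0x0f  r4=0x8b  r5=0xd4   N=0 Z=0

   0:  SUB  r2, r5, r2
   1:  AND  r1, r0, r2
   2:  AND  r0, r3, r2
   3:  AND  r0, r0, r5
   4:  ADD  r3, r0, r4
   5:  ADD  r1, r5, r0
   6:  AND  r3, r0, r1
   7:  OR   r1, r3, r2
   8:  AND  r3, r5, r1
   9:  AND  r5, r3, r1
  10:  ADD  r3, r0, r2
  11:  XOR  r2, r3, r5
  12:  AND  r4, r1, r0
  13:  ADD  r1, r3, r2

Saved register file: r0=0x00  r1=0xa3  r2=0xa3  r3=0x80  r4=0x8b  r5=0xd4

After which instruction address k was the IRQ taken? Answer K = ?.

K = 8

after  0: r0=0x3e r1=0xe9 r2=0xa3 r3=0x0f r4=0x8b r5=0xd4  N=1 Z=0
after  1: r0=0x3e r1=0x22 r2=0xa3 r3=0x0f r4=0x8b r5=0xd4  N=0 Z=0
after  2: r0=0x03 r1=0x22 r2=0xa3 r3=0x0f r4=0x8b r5=0xd4  N=0 Z=0
after  3: r0=0x00 r1=0x22 r2=0xa3 r3=0x0f r4=0x8b r5=0xd4  N=0 Z=1
after  4: r0=0x00 r1=0x22 r2=0xa3 r3=0x8b r4=0x8b r5=0xd4  N=1 Z=0
after  5: r0=0x00 r1=0xd4 r2=0xa3 r3=0x8b r4=0x8b r5=0xd4  N=1 Z=0
after  6: r0=0x00 r1=0xd4 r2=0xa3 r3=0x00 r4=0x8b r5=0xd4  N=0 Z=1
after  7: r0=0x00 r1=0xa3 r2=0xa3 r3=0x00 r4=0x8b r5=0xd4  N=1 Z=0
after  8: r0=0x00 r1=0xa3 r2=0xa3 r3=0x80 r4=0x8b r5=0xd4  N=1 Z=0
-- IRQ taken; context saved, return-PC = 9 --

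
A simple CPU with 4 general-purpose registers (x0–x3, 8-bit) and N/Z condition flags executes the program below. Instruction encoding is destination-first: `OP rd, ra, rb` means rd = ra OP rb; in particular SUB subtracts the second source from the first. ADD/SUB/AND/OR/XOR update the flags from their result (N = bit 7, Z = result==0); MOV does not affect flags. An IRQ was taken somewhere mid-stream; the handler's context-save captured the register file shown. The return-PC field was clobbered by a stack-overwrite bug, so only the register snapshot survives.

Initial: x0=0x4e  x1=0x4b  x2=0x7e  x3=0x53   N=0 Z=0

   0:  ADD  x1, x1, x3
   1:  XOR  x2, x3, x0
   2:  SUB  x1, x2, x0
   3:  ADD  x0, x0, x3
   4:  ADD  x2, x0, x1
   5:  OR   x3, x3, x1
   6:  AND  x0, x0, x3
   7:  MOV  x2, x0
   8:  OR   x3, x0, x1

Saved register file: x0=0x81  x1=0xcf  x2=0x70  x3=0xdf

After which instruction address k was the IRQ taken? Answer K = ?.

after  0: x0=0x4e x1=0x9e x2=0x7e x3=0x53  N=1 Z=0
after  1: x0=0x4e x1=0x9e x2=0x1d x3=0x53  N=0 Z=0
after  2: x0=0x4e x1=0xcf x2=0x1d x3=0x53  N=1 Z=0
after  3: x0=0xa1 x1=0xcf x2=0x1d x3=0x53  N=1 Z=0
after  4: x0=0xa1 x1=0xcf x2=0x70 x3=0x53  N=0 Z=0
after  5: x0=0xa1 x1=0xcf x2=0x70 x3=0xdf  N=1 Z=0
after  6: x0=0x81 x1=0xcf x2=0x70 x3=0xdf  N=1 Z=0
-- IRQ taken; context saved, return-PC = 7 --

K = 6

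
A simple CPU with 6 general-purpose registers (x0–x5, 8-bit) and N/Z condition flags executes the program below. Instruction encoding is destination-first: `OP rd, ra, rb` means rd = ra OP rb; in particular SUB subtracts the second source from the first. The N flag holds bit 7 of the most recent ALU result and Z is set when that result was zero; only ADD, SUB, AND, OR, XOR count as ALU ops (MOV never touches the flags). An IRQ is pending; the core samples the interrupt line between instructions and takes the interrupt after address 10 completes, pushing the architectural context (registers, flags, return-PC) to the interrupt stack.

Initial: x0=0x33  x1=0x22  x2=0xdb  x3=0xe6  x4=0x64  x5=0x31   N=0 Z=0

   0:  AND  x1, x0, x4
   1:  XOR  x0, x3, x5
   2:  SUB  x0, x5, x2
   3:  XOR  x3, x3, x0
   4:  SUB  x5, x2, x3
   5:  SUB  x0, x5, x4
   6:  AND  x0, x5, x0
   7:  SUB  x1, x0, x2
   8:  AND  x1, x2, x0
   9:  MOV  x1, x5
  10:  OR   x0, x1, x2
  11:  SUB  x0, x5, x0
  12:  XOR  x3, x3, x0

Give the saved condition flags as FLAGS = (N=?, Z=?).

FLAGS = (N=1, Z=0)

after  0: x0=0x33 x1=0x20 x2=0xdb x3=0xe6 x4=0x64 x5=0x31  N=0 Z=0
after  1: x0=0xd7 x1=0x20 x2=0xdb x3=0xe6 x4=0x64 x5=0x31  N=1 Z=0
after  2: x0=0x56 x1=0x20 x2=0xdb x3=0xe6 x4=0x64 x5=0x31  N=0 Z=0
after  3: x0=0x56 x1=0x20 x2=0xdb x3=0xb0 x4=0x64 x5=0x31  N=1 Z=0
after  4: x0=0x56 x1=0x20 x2=0xdb x3=0xb0 x4=0x64 x5=0x2b  N=0 Z=0
after  5: x0=0xc7 x1=0x20 x2=0xdb x3=0xb0 x4=0x64 x5=0x2b  N=1 Z=0
after  6: x0=0x03 x1=0x20 x2=0xdb x3=0xb0 x4=0x64 x5=0x2b  N=0 Z=0
after  7: x0=0x03 x1=0x28 x2=0xdb x3=0xb0 x4=0x64 x5=0x2b  N=0 Z=0
after  8: x0=0x03 x1=0x03 x2=0xdb x3=0xb0 x4=0x64 x5=0x2b  N=0 Z=0
after  9: x0=0x03 x1=0x2b x2=0xdb x3=0xb0 x4=0x64 x5=0x2b  N=0 Z=0
after 10: x0=0xfb x1=0x2b x2=0xdb x3=0xb0 x4=0x64 x5=0x2b  N=1 Z=0
-- IRQ taken; context saved, return-PC = 11 --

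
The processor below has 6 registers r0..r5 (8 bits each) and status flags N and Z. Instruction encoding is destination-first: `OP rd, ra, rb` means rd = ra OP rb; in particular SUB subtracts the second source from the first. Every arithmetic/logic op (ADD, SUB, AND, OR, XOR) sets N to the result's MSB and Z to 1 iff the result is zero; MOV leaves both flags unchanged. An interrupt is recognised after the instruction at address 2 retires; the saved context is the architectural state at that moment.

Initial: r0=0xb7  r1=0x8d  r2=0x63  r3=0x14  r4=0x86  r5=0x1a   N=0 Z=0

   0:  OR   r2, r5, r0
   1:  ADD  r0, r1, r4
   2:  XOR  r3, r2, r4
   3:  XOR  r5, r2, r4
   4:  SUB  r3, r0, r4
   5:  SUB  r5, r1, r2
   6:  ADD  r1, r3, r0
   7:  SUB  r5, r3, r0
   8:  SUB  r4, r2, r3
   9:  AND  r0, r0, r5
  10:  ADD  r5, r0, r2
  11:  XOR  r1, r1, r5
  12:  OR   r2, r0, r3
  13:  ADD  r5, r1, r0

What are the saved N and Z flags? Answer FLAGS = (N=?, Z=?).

after  0: r0=0xb7 r1=0x8d r2=0xbf r3=0x14 r4=0x86 r5=0x1a  N=1 Z=0
after  1: r0=0x13 r1=0x8d r2=0xbf r3=0x14 r4=0x86 r5=0x1a  N=0 Z=0
after  2: r0=0x13 r1=0x8d r2=0xbf r3=0x39 r4=0x86 r5=0x1a  N=0 Z=0
-- IRQ taken; context saved, return-PC = 3 --

FLAGS = (N=0, Z=0)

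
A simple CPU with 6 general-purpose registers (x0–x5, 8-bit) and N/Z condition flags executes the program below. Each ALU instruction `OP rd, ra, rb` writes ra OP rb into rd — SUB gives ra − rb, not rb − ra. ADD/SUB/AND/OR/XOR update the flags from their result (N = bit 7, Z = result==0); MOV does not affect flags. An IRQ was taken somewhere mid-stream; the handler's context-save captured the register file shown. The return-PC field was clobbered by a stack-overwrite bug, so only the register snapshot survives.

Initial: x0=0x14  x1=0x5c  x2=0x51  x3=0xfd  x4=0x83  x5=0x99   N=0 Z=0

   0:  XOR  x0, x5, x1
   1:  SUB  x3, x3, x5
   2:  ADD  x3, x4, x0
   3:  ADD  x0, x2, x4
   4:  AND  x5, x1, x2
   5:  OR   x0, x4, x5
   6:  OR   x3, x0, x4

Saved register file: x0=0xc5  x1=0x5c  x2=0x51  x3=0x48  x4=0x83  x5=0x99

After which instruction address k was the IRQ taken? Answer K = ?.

after  0: x0=0xc5 x1=0x5c x2=0x51 x3=0xfd x4=0x83 x5=0x99  N=1 Z=0
after  1: x0=0xc5 x1=0x5c x2=0x51 x3=0x64 x4=0x83 x5=0x99  N=0 Z=0
after  2: x0=0xc5 x1=0x5c x2=0x51 x3=0x48 x4=0x83 x5=0x99  N=0 Z=0
-- IRQ taken; context saved, return-PC = 3 --

K = 2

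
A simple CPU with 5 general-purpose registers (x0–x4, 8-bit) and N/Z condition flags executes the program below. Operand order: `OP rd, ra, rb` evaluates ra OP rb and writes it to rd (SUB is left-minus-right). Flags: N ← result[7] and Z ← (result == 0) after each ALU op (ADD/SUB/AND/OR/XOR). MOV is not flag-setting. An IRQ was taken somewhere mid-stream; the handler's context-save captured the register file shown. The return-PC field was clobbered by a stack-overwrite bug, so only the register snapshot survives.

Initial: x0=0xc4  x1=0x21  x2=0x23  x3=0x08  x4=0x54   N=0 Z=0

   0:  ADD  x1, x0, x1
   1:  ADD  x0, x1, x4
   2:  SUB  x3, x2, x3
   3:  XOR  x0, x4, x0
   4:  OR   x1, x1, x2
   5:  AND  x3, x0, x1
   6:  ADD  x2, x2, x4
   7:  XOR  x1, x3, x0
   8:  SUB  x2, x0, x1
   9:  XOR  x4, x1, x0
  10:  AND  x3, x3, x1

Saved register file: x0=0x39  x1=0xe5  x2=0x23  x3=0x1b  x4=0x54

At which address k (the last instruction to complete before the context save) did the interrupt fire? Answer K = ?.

K = 2

after  0: x0=0xc4 x1=0xe5 x2=0x23 x3=0x08 x4=0x54  N=1 Z=0
after  1: x0=0x39 x1=0xe5 x2=0x23 x3=0x08 x4=0x54  N=0 Z=0
after  2: x0=0x39 x1=0xe5 x2=0x23 x3=0x1b x4=0x54  N=0 Z=0
-- IRQ taken; context saved, return-PC = 3 --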